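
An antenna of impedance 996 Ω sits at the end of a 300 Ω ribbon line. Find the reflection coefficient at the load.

Γ = (Z_L − Z_0)/(Z_L + Z_0) = (996 − 300)/(996 + 300) = 696/1296

Γ = 0.537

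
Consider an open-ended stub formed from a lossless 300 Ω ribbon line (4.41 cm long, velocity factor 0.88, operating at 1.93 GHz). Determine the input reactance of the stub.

λ = v/f = 0.88·c / 1.93 GHz = 0.137 m
βl = 2π·l/λ = 2π × 0.322 = 116°
tan(βl) = -2.04
For an open-ended stub, Z_in = −jZ_0·cot(βl) = −jZ_0/tan(βl)

X_in ≈ 147 Ω (inductive)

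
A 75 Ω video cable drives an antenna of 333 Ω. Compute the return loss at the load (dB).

Γ = (333 − 75)/(333 + 75) = 0.632
RL = −20·log₁₀|Γ| = −20·log₁₀(0.632)

RL ≈ 3.98 dB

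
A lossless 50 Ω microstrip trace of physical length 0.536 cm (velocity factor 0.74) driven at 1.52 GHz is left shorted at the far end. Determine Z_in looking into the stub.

Z_in ≈ +j11.7 Ω

λ = v/f = 0.74·c / 1.52 GHz = 0.146 m
βl = 2π·l/λ = 2π × 0.0367 = 13.2°
tan(βl) = 0.235
For a shorted stub, Z_in = jZ_0·tan(βl)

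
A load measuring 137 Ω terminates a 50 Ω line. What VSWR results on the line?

VSWR ≈ 2.74

For a purely resistive load, VSWR = R_L/Z_0 or Z_0/R_L (whichever > 1) = 137/50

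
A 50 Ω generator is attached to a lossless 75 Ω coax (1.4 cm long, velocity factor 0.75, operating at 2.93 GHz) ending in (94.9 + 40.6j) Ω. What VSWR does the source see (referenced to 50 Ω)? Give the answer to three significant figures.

VSWR ≈ 2.07

λ = v/f = 0.75·c / 2.93 GHz = 0.0768 m
βl = 2π·l/λ = 2π × 0.182 = 65.6°
tan(βl) = 2.21
Z_in = Z_0·(Z_L + jZ_0·tanβl)/(Z_0 + jZ_L·tanβl) = 71.1 − j38.9 Ω
Γ_s = (Z_in − Z_s)/(Z_in + Z_s) = (21.1 − j38.9)/(121 − j38.9), |Γ_s| = 0.348
VSWR = (1 + |Γ_s|)/(1 − |Γ_s|)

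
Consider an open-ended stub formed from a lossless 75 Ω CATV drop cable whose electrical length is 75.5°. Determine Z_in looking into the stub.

tan(βl) = 3.87
For an open-ended stub, Z_in = −jZ_0·cot(βl) = −jZ_0/tan(βl)

Z_in ≈ −j19.4 Ω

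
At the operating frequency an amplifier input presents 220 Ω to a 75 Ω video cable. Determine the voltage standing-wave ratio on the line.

VSWR ≈ 2.93

Γ = (220 − 75)/(220 + 75) = 0.492
VSWR = (1 + 0.492)/(1 − 0.492)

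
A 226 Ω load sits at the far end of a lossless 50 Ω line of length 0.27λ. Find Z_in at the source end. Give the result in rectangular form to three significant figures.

βl = 2π × 0.27 = 97.2°
tan(βl) = tan(97.2°) = -7.92
Z_in = Z_0·(Z_L + jZ_0·tanβl)/(Z_0 + jZ_L·tanβl)
     = 50·(226 − j396)/(50 − j1790)

Z_in ≈ 11.2 + j6 Ω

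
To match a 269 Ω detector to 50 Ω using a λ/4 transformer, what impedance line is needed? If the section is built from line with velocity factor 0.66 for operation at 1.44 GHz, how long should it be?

Z_qwt = √(Z_0·R_L) = √(50 × 269) = √13450
λ = 0.66·c/f = 0.138 m, so l = λ/4 = 0.0344 m

Z_qwt ≈ 116 Ω; length ≈ 3.44 cm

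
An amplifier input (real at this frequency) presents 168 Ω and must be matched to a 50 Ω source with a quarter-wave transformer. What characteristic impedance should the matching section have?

Z_qwt = √(Z_0·R_L) = √(50 × 168) = √8400

Z_qwt ≈ 91.7 Ω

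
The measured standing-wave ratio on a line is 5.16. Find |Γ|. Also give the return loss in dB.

|Γ| ≈ 0.675; return loss ≈ 3.41 dB

|Γ| = (S − 1)/(S + 1) = (5.16 − 1)/(5.16 + 1) = 4.16/6.16
RL = −20·log₁₀|Γ| = −20·log₁₀(0.675)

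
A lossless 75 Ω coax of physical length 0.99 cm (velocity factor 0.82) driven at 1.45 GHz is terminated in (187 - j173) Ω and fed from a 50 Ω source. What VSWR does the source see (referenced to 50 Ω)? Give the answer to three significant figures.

VSWR ≈ 6.08

λ = v/f = 0.82·c / 1.45 GHz = 0.17 m
βl = 2π·l/λ = 2π × 0.0584 = 21°
tan(βl) = 0.384
Z_in = Z_0·(Z_L + jZ_0·tanβl)/(Z_0 + jZ_L·tanβl) = 48 − j101 Ω
Γ_s = (Z_in − Z_s)/(Z_in + Z_s) = (-2.03 − j101)/(98 − j101), |Γ_s| = 0.717
VSWR = (1 + |Γ_s|)/(1 − |Γ_s|)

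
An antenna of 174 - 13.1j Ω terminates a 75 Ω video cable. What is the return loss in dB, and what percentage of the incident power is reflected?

Γ = (99 − j13.1)/(249 − j13.1), |Γ| = 0.401
RL = −20·log₁₀(0.401) = 7.95 dB
P_refl/P_inc = |Γ|² = 0.16

RL ≈ 7.95 dB; 16% of incident power reflected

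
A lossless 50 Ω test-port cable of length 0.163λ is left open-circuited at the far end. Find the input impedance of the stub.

Z_in ≈ −j30.4 Ω

βl = 2π × 0.163 = 58.7°
tan(βl) = 1.64
For an open-circuited stub, Z_in = −jZ_0·cot(βl) = −jZ_0/tan(βl)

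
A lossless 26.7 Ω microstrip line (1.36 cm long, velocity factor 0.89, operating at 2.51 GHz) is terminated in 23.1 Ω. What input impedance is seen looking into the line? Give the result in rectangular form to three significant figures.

Z_in ≈ 26.6 + j3.86 Ω

λ = v/f = 0.89·c / 2.51 GHz = 0.106 m
βl = 2π·l/λ = 2π × 0.128 = 46°
tan(βl) = tan(46°) = 1.04
Z_in = Z_0·(Z_L + jZ_0·tanβl)/(Z_0 + jZ_L·tanβl)
     = 26.7·(23.1 + j27.7)/(26.7 + j23.9)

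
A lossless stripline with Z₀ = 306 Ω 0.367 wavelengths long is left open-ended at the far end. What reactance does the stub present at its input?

βl = 2π × 0.367 = 132°
tan(βl) = -1.11
For an open-ended stub, Z_in = −jZ_0·cot(βl) = −jZ_0/tan(βl)

X_in ≈ 277 Ω (inductive)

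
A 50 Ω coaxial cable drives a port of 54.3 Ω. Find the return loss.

RL ≈ 27.7 dB

Γ = (54.3 − 50)/(54.3 + 50) = 0.0412
RL = −20·log₁₀|Γ| = −20·log₁₀(0.0412)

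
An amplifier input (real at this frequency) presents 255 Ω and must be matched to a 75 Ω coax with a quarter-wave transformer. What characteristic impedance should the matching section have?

Z_qwt ≈ 138 Ω

Z_qwt = √(Z_0·R_L) = √(75 × 255) = √19120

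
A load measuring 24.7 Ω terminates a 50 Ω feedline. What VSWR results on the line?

Γ = (24.7 − 50)/(24.7 + 50) = -0.339
VSWR = (1 + 0.339)/(1 − 0.339)

VSWR ≈ 2.02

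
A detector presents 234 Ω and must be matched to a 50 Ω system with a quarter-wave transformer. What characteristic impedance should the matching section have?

Z_qwt ≈ 108 Ω

Z_qwt = √(Z_0·R_L) = √(50 × 234) = √11700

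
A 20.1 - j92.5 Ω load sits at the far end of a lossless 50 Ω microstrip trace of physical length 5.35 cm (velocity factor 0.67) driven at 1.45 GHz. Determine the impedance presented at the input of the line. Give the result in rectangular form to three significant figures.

λ = v/f = 0.67·c / 1.45 GHz = 0.139 m
βl = 2π·l/λ = 2π × 0.386 = 139°
tan(βl) = tan(139°) = -0.871
Z_in = Z_0·(Z_L + jZ_0·tanβl)/(Z_0 + jZ_L·tanβl)
     = 50·(20.1 − j136)/(-30.6 − j17.5)

Z_in ≈ 71.2 + j182 Ω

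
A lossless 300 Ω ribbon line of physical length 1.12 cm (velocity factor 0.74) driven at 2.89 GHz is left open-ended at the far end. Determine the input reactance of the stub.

X_in ≈ -230 Ω (capacitive)

λ = v/f = 0.74·c / 2.89 GHz = 0.0768 m
βl = 2π·l/λ = 2π × 0.146 = 52.5°
tan(βl) = 1.3
For an open-ended stub, Z_in = −jZ_0·cot(βl) = −jZ_0/tan(βl)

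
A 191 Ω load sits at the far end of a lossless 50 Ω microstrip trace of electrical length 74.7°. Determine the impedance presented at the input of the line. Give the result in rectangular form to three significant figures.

tan(βl) = tan(74.7°) = 3.66
Z_in = Z_0·(Z_L + jZ_0·tanβl)/(Z_0 + jZ_L·tanβl)
     = 50·(191 + j183)/(50 + j698)

Z_in ≈ 14 − j12.7 Ω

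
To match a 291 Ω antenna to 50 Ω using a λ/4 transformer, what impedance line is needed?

Z_qwt ≈ 121 Ω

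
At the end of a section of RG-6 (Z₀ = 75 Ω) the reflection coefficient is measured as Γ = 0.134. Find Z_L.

Z_L = Z_0·(1 + Γ)/(1 − Γ) = 75·(1.13)/(0.866)

Z_L ≈ 98.2 Ω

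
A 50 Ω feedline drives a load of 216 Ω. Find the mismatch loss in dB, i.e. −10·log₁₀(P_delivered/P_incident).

mismatch loss ≈ 2.14 dB

Γ = (216 − 50)/(216 + 50) = 0.624
|Γ|² = 0.389, so P_del/P_inc = 1 − |Γ|² = 0.611
ML = −10·log₁₀(1 − |Γ|²)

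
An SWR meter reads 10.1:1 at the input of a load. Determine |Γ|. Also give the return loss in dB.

|Γ| ≈ 0.82; return loss ≈ 1.73 dB

|Γ| = (S − 1)/(S + 1) = (10.1 − 1)/(10.1 + 1) = 9.1/11.1
RL = −20·log₁₀|Γ| = −20·log₁₀(0.82)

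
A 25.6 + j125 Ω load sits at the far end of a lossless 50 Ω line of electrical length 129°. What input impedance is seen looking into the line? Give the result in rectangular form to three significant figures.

Z_in ≈ 3.78 + j16.1 Ω

tan(βl) = tan(129°) = -1.23
Z_in = Z_0·(Z_L + jZ_0·tanβl)/(Z_0 + jZ_L·tanβl)
     = 50·(25.6 + j63.3)/(204 − j31.6)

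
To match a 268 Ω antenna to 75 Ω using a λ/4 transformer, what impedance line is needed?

Z_qwt ≈ 142 Ω

Z_qwt = √(Z_0·R_L) = √(75 × 268) = √20100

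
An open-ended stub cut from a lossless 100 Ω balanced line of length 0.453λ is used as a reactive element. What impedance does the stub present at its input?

Z_in ≈ +j329 Ω

βl = 2π × 0.453 = 163°
tan(βl) = -0.304
For an open-ended stub, Z_in = −jZ_0·cot(βl) = −jZ_0/tan(βl)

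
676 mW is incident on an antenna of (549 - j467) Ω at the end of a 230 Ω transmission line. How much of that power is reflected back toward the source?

P_reflected ≈ 262 mW

|Γ| = |(319 − j467)/(779 − j467)| = 0.623
|Γ|² = 0.388
P_refl = |Γ|²·P_inc = 262 mW, P_del = (1 − |Γ|²)·P_inc = 414 mW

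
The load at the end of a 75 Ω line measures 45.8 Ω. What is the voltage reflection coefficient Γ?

Γ = -0.242

Γ = (Z_L − Z_0)/(Z_L + Z_0) = (45.8 − 75)/(45.8 + 75) = -29.2/120.8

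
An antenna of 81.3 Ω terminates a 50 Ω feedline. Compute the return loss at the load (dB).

RL ≈ 12.5 dB

Γ = (81.3 − 50)/(81.3 + 50) = 0.238
RL = −20·log₁₀|Γ| = −20·log₁₀(0.238)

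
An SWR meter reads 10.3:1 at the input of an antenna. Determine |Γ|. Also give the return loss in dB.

|Γ| ≈ 0.823; return loss ≈ 1.69 dB

|Γ| = (S − 1)/(S + 1) = (10.3 − 1)/(10.3 + 1) = 9.3/11.3
RL = −20·log₁₀|Γ| = −20·log₁₀(0.823)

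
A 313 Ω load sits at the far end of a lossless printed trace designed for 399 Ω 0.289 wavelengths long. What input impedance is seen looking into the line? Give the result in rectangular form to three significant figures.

Z_in ≈ 491 − j56.6 Ω

βl = 2π × 0.289 = 104°
tan(βl) = tan(104°) = -4
Z_in = Z_0·(Z_L + jZ_0·tanβl)/(Z_0 + jZ_L·tanβl)
     = 399·(313 − j1600)/(399 − j1250)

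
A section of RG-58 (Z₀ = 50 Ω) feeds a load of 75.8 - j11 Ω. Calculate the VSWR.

Γ = (Z_L − Z_0)/(Z_L + Z_0) = (25.8 − j11)/(125.8 − j11)
|Γ| = 28/126 = 0.222
VSWR = (1 + |Γ|)/(1 − |Γ|) = 1.22/0.778

VSWR ≈ 1.57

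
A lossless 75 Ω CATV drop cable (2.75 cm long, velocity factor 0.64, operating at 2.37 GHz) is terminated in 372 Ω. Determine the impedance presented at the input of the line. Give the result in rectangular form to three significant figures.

λ = v/f = 0.64·c / 2.37 GHz = 0.081 m
βl = 2π·l/λ = 2π × 0.339 = 122°
tan(βl) = tan(122°) = -1.59
Z_in = Z_0·(Z_L + jZ_0·tanβl)/(Z_0 + jZ_L·tanβl)
     = 75·(372 − j119)/(75 − j591)

Z_in ≈ 20.8 + j44.6 Ω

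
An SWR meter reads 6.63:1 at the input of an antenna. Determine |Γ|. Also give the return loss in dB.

|Γ| ≈ 0.738; return loss ≈ 2.64 dB

|Γ| = (S − 1)/(S + 1) = (6.63 − 1)/(6.63 + 1) = 5.63/7.63
RL = −20·log₁₀|Γ| = −20·log₁₀(0.738)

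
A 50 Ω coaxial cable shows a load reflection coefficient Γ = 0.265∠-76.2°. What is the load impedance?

Z_L ≈ 49.3 − j27.3 Ω

Z_L = Z_0·(1 + Γ)/(1 − Γ) = 50·(1.06 − j0.257)/(0.937 + j0.257)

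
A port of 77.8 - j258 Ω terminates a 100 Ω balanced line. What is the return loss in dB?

Γ = (-22.2 − j258)/(177.8 − j258), |Γ| = 0.826
RL = −20·log₁₀|Γ| = −20·log₁₀(0.826)

RL ≈ 1.66 dB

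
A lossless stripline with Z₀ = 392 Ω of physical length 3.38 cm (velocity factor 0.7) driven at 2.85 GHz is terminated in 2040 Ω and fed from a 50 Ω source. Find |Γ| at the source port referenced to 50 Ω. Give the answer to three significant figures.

λ = v/f = 0.7·c / 2.85 GHz = 0.0737 m
βl = 2π·l/λ = 2π × 0.459 = 165°
tan(βl) = -0.265
Z_in = Z_0·(Z_L + jZ_0·tanβl)/(Z_0 + jZ_L·tanβl) = 751 + j933 Ω
Γ_s = (Z_in − Z_s)/(Z_in + Z_s) = (701 + j933)/(801 + j933), |Γ_s| = 0.949

|Γ| ≈ 0.949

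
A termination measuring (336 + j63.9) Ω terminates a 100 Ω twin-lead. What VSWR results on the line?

Γ = (Z_L − Z_0)/(Z_L + Z_0) = (236 + j63.9)/(436 + j63.9)
|Γ| = 244/441 = 0.555
VSWR = (1 + |Γ|)/(1 − |Γ|) = 1.55/0.445

VSWR ≈ 3.49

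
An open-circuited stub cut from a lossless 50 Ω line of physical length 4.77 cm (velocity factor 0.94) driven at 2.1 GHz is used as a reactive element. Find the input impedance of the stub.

Z_in ≈ +j38.9 Ω

λ = v/f = 0.94·c / 2.1 GHz = 0.134 m
βl = 2π·l/λ = 2π × 0.355 = 128°
tan(βl) = -1.29
For an open-circuited stub, Z_in = −jZ_0·cot(βl) = −jZ_0/tan(βl)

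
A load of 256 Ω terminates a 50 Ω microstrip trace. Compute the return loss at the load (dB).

RL ≈ 3.44 dB

Γ = (256 − 50)/(256 + 50) = 0.673
RL = −20·log₁₀|Γ| = −20·log₁₀(0.673)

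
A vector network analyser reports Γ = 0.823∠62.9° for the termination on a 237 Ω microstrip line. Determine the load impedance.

Z_L = Z_0·(1 + Γ)/(1 − Γ) = 237·(1.37 + j0.733)/(0.625 − j0.733)

Z_L ≈ 82.5 + j374 Ω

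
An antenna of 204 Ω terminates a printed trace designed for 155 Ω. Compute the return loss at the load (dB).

RL ≈ 17.3 dB

Γ = (204 − 155)/(204 + 155) = 0.136
RL = −20·log₁₀|Γ| = −20·log₁₀(0.136)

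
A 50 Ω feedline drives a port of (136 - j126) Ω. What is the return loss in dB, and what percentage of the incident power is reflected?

RL ≈ 3.36 dB; 46.1% of incident power reflected

Γ = (86 − j126)/(186 − j126), |Γ| = 0.679
RL = −20·log₁₀(0.679) = 3.36 dB
P_refl/P_inc = |Γ|² = 0.461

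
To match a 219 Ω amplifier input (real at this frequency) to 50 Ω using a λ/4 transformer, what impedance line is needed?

Z_qwt ≈ 105 Ω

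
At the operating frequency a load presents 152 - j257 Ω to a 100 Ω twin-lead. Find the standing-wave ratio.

VSWR ≈ 6.37

Γ = (Z_L − Z_0)/(Z_L + Z_0) = (52 − j257)/(252 − j257)
|Γ| = 262/360 = 0.728
VSWR = (1 + |Γ|)/(1 − |Γ|) = 1.73/0.272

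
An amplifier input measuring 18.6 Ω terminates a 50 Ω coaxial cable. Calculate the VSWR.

Γ = (18.6 − 50)/(18.6 + 50) = -0.458
VSWR = (1 + 0.458)/(1 − 0.458)

VSWR ≈ 2.69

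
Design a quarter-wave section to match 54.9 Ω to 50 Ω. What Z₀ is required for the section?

Z_qwt ≈ 52.4 Ω

Z_qwt = √(Z_0·R_L) = √(50 × 54.9) = √2745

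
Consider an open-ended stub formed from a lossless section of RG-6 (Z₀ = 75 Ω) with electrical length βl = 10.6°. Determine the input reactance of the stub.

X_in ≈ -401 Ω (capacitive)

tan(βl) = 0.187
For an open-ended stub, Z_in = −jZ_0·cot(βl) = −jZ_0/tan(βl)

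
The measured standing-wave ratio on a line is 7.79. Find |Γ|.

|Γ| = (S − 1)/(S + 1) = (7.79 − 1)/(7.79 + 1) = 6.79/8.79

|Γ| ≈ 0.772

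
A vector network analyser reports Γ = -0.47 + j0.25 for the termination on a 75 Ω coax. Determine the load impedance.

Z_L = Z_0·(1 + Γ)/(1 − Γ) = 75·(0.53 + j0.25)/(1.47 − j0.25)

Z_L ≈ 24.2 + j16.9 Ω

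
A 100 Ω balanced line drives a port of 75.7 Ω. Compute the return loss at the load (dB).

Γ = (75.7 − 100)/(75.7 + 100) = -0.138
RL = −20·log₁₀|Γ| = −20·log₁₀(0.138)

RL ≈ 17.2 dB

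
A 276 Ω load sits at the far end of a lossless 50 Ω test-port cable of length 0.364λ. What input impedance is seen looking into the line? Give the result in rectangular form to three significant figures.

βl = 2π × 0.364 = 131°
tan(βl) = tan(131°) = -1.15
Z_in = Z_0·(Z_L + jZ_0·tanβl)/(Z_0 + jZ_L·tanβl)
     = 50·(276 − j57.4)/(50 − j317)

Z_in ≈ 15.5 + j41.1 Ω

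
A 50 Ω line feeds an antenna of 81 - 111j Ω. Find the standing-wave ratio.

VSWR ≈ 5.08

Γ = (Z_L − Z_0)/(Z_L + Z_0) = (31 − j111)/(131 − j111)
|Γ| = 115/172 = 0.671
VSWR = (1 + |Γ|)/(1 − |Γ|) = 1.67/0.329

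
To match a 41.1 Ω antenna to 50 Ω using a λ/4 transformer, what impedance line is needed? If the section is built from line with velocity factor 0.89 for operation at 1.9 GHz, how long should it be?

Z_qwt ≈ 45.3 Ω; length ≈ 3.51 cm

Z_qwt = √(Z_0·R_L) = √(50 × 41.1) = √2055
λ = 0.89·c/f = 0.141 m, so l = λ/4 = 0.0351 m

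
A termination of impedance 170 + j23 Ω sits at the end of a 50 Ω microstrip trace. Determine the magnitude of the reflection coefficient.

|Γ| ≈ 0.552

Γ = (Z_L − Z_0)/(Z_L + Z_0) = (120 + j23)/(220 + j23)
|Γ| = 122/221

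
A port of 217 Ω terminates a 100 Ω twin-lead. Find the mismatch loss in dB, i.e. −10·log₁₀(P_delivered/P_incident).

mismatch loss ≈ 0.636 dB

Γ = (217 − 100)/(217 + 100) = 0.369
|Γ|² = 0.136, so P_del/P_inc = 1 − |Γ|² = 0.864
ML = −10·log₁₀(1 − |Γ|²)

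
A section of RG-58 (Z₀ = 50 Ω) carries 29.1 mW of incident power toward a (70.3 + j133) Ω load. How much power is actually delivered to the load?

P_delivered ≈ 12.7 mW

|Γ| = |(20.3 + j133)/(120.3 + j133)| = 0.75
|Γ|² = 0.563
P_refl = |Γ|²·P_inc = 16.4 mW, P_del = (1 − |Γ|²)·P_inc = 12.7 mW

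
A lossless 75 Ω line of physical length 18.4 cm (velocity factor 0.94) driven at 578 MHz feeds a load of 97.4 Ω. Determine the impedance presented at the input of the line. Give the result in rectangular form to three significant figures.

λ = v/f = 0.94·c / 578 MHz = 0.488 m
βl = 2π·l/λ = 2π × 0.377 = 136°
tan(βl) = tan(136°) = -0.974
Z_in = Z_0·(Z_L + jZ_0·tanβl)/(Z_0 + jZ_L·tanβl)
     = 75·(97.4 − j73)/(75 − j94.8)

Z_in ≈ 73 + j19.3 Ω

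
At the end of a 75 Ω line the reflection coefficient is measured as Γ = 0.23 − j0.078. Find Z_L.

Z_L ≈ 118 − j19.5 Ω

Z_L = Z_0·(1 + Γ)/(1 − Γ) = 75·(1.23 − j0.078)/(0.77 + j0.078)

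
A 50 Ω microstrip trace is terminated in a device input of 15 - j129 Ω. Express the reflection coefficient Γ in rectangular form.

Γ = (Z_L − Z_0)/(Z_L + Z_0) = (-35 − j129)/(65 − j129)

Γ ≈ 0.688 − j0.618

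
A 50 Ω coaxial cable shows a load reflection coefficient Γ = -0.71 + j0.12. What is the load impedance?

Z_L = Z_0·(1 + Γ)/(1 − Γ) = 50·(0.29 + j0.12)/(1.71 − j0.12)

Z_L ≈ 8.19 + j4.08 Ω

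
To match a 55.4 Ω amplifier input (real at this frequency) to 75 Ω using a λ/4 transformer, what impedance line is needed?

Z_qwt ≈ 64.5 Ω

Z_qwt = √(Z_0·R_L) = √(75 × 55.4) = √4155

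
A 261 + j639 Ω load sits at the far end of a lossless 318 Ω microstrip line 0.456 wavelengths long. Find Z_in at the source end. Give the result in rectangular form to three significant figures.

βl = 2π × 0.456 = 164°
tan(βl) = tan(164°) = -0.284
Z_in = Z_0·(Z_L + jZ_0·tanβl)/(Z_0 + jZ_L·tanβl)
     = 318·(261 + j549)/(499 − j74.1)

Z_in ≈ 112 + j366 Ω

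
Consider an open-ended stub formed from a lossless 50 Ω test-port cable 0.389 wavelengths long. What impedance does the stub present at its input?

βl = 2π × 0.389 = 140°
tan(βl) = -0.838
For an open-ended stub, Z_in = −jZ_0·cot(βl) = −jZ_0/tan(βl)

Z_in ≈ +j59.7 Ω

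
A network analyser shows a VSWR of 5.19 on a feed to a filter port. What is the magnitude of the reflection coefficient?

|Γ| ≈ 0.677

|Γ| = (S − 1)/(S + 1) = (5.19 − 1)/(5.19 + 1) = 4.19/6.19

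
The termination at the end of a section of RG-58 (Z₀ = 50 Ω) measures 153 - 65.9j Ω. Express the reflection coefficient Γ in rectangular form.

Γ ≈ 0.554 − j0.145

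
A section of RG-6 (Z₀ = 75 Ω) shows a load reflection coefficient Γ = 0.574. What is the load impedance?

Z_L ≈ 277 Ω

Z_L = Z_0·(1 + Γ)/(1 − Γ) = 75·(1.57)/(0.426)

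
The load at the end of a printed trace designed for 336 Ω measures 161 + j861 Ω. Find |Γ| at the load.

Γ = (Z_L − Z_0)/(Z_L + Z_0) = (-175 + j861)/(497 + j861)
|Γ| = 879/994

|Γ| ≈ 0.884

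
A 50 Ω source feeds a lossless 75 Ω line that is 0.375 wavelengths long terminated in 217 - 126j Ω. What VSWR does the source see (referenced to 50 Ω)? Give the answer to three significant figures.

VSWR ≈ 4.84

βl = 2π × 0.375 = 135°
tan(βl) = -1
Z_in = Z_0·(Z_L + jZ_0·tanβl)/(Z_0 + jZ_L·tanβl) = 49.1 + j86.5 Ω
Γ_s = (Z_in − Z_s)/(Z_in + Z_s) = (-0.87 + j86.5)/(99.1 + j86.5), |Γ_s| = 0.658
VSWR = (1 + |Γ_s|)/(1 − |Γ_s|)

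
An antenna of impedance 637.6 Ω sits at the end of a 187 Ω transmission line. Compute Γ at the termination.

Γ = 0.546

Γ = (Z_L − Z_0)/(Z_L + Z_0) = (637.6 − 187)/(637.6 + 187) = 450.6/824.6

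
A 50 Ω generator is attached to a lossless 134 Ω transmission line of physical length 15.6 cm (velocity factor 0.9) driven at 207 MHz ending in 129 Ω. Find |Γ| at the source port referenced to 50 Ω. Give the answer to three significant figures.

λ = v/f = 0.9·c / 207 MHz = 1.3 m
βl = 2π·l/λ = 2π × 0.12 = 43.1°
tan(βl) = 0.934
Z_in = Z_0·(Z_L + jZ_0·tanβl)/(Z_0 + jZ_L·tanβl) = 134 + j5.07 Ω
Γ_s = (Z_in − Z_s)/(Z_in + Z_s) = (83.6 + j5.07)/(184 + j5.07), |Γ_s| = 0.456

|Γ| ≈ 0.456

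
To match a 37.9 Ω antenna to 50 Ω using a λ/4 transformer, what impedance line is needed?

Z_qwt ≈ 43.5 Ω

Z_qwt = √(Z_0·R_L) = √(50 × 37.9) = √1895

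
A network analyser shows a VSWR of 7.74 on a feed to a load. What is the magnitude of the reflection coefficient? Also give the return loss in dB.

|Γ| = (S − 1)/(S + 1) = (7.74 − 1)/(7.74 + 1) = 6.74/8.74
RL = −20·log₁₀|Γ| = −20·log₁₀(0.771)

|Γ| ≈ 0.771; return loss ≈ 2.26 dB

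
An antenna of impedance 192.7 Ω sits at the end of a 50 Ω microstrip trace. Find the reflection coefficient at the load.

Γ = (Z_L − Z_0)/(Z_L + Z_0) = (192.7 − 50)/(192.7 + 50) = 142.7/242.7

Γ = 0.588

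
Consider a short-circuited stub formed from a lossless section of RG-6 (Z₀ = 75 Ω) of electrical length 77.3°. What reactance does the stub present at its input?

X_in ≈ 333 Ω (inductive)

tan(βl) = 4.44
For a short-circuited stub, Z_in = jZ_0·tan(βl)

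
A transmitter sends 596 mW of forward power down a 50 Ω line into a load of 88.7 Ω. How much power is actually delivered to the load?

P_delivered ≈ 550 mW

Γ = (88.7 − 50)/(88.7 + 50) = 0.279
|Γ|² = 0.0779
P_refl = |Γ|²·P_inc = 46.4 mW, P_del = (1 − |Γ|²)·P_inc = 550 mW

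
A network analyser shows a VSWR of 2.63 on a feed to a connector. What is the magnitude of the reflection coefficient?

|Γ| ≈ 0.449

|Γ| = (S − 1)/(S + 1) = (2.63 − 1)/(2.63 + 1) = 1.63/3.63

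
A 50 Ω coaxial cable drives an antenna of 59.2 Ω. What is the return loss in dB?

RL ≈ 21.5 dB

Γ = (59.2 − 50)/(59.2 + 50) = 0.0842
RL = −20·log₁₀|Γ| = −20·log₁₀(0.0842)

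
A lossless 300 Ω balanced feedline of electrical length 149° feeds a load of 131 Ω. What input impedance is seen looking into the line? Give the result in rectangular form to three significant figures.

Z_in ≈ 167 − j136 Ω

tan(βl) = tan(149°) = -0.601
Z_in = Z_0·(Z_L + jZ_0·tanβl)/(Z_0 + jZ_L·tanβl)
     = 300·(131 − j180)/(300 − j78.7)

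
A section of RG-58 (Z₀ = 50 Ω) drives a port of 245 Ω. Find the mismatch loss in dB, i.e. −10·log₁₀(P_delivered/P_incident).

mismatch loss ≈ 2.49 dB

Γ = (245 − 50)/(245 + 50) = 0.661
|Γ|² = 0.437, so P_del/P_inc = 1 − |Γ|² = 0.563
ML = −10·log₁₀(1 − |Γ|²)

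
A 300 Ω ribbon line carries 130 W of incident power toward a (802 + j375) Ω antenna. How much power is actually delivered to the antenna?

P_delivered ≈ 92.3 W

|Γ| = |(502 + j375)/(1102 + j375)| = 0.538
|Γ|² = 0.29
P_refl = |Γ|²·P_inc = 37.7 W, P_del = (1 − |Γ|²)·P_inc = 92.3 W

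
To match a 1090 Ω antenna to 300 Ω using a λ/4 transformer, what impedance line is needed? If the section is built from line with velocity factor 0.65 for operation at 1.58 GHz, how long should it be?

Z_qwt = √(Z_0·R_L) = √(300 × 1090) = √327000
λ = 0.65·c/f = 0.123 m, so l = λ/4 = 0.0309 m

Z_qwt ≈ 572 Ω; length ≈ 3.09 cm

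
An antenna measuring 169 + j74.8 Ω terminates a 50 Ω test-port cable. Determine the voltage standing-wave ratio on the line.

VSWR ≈ 4.09

Γ = (Z_L − Z_0)/(Z_L + Z_0) = (119 + j74.8)/(219 + j74.8)
|Γ| = 141/231 = 0.607
VSWR = (1 + |Γ|)/(1 − |Γ|) = 1.61/0.393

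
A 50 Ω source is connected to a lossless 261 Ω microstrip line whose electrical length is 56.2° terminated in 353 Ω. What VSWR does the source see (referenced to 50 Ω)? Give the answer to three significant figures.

VSWR ≈ 4.87

tan(βl) = 1.49
Z_in = Z_0·(Z_L + jZ_0·tanβl)/(Z_0 + jZ_L·tanβl) = 224 − j63.6 Ω
Γ_s = (Z_in − Z_s)/(Z_in + Z_s) = (174 − j63.6)/(274 − j63.6), |Γ_s| = 0.659
VSWR = (1 + |Γ_s|)/(1 − |Γ_s|)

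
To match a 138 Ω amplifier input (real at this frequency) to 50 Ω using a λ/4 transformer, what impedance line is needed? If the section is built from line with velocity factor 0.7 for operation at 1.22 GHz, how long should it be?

Z_qwt ≈ 83.1 Ω; length ≈ 4.3 cm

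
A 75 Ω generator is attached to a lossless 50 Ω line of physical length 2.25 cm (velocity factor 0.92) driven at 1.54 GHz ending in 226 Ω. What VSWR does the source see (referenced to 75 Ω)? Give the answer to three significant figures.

VSWR ≈ 4.95

λ = v/f = 0.92·c / 1.54 GHz = 0.179 m
βl = 2π·l/λ = 2π × 0.126 = 45.2°
tan(βl) = 1.01
Z_in = Z_0·(Z_L + jZ_0·tanβl)/(Z_0 + jZ_L·tanβl) = 21 − j45.1 Ω
Γ_s = (Z_in − Z_s)/(Z_in + Z_s) = (-54 − j45.1)/(96 − j45.1), |Γ_s| = 0.664
VSWR = (1 + |Γ_s|)/(1 − |Γ_s|)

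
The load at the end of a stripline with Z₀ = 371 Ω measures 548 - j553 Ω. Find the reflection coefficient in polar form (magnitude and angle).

Γ ≈ 0.541 ∠ -41.2°

Γ = (Z_L − Z_0)/(Z_L + Z_0) = (177 − j553)/(919 − j553)
|Γ| = 581/1070 = 0.541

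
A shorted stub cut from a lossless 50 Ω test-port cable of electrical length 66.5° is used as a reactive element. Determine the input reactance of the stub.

X_in ≈ 115 Ω (inductive)

tan(βl) = 2.3
For a shorted stub, Z_in = jZ_0·tan(βl)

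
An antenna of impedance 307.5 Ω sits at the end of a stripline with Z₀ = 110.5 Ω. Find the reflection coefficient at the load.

Γ = 0.471

Γ = (Z_L − Z_0)/(Z_L + Z_0) = (307.5 − 110.5)/(307.5 + 110.5) = 197/418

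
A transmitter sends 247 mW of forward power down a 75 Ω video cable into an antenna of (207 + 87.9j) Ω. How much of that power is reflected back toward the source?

|Γ| = |(132 + j87.9)/(282 + j87.9)| = 0.537
|Γ|² = 0.288
P_refl = |Γ|²·P_inc = 71.2 mW, P_del = (1 − |Γ|²)·P_inc = 176 mW

P_reflected ≈ 71.2 mW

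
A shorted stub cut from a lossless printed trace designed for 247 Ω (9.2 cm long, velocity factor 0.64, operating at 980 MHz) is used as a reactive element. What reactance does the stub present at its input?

λ = v/f = 0.64·c / 980 MHz = 0.196 m
βl = 2π·l/λ = 2π × 0.47 = 169°
tan(βl) = -0.193
For a shorted stub, Z_in = jZ_0·tan(βl)

X_in ≈ -47.8 Ω (capacitive)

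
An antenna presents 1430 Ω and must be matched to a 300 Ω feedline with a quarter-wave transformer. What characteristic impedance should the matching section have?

Z_qwt ≈ 655 Ω

Z_qwt = √(Z_0·R_L) = √(300 × 1430) = √429000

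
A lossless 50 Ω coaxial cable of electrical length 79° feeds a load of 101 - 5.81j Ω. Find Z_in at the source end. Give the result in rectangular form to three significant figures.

tan(βl) = tan(79°) = 5.14
Z_in = Z_0·(Z_L + jZ_0·tanβl)/(Z_0 + jZ_L·tanβl)
     = 50·(101 + j251)/(79.9 + j520)

Z_in ≈ 25.1 − j5.86 Ω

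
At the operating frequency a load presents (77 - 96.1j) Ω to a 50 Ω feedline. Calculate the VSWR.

Γ = (Z_L − Z_0)/(Z_L + Z_0) = (27 − j96.1)/(127 − j96.1)
|Γ| = 99.8/159 = 0.627
VSWR = (1 + |Γ|)/(1 − |Γ|) = 1.63/0.373

VSWR ≈ 4.36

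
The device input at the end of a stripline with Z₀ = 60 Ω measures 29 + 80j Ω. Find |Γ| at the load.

|Γ| ≈ 0.717

Γ = (Z_L − Z_0)/(Z_L + Z_0) = (-31 + j80)/(89 + j80)
|Γ| = 85.8/120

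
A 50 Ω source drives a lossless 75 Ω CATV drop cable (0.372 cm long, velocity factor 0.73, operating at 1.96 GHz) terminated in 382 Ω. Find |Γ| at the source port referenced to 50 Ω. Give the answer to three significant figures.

|Γ| ≈ 0.764

λ = v/f = 0.73·c / 1.96 GHz = 0.112 m
βl = 2π·l/λ = 2π × 0.0333 = 12°
tan(βl) = 0.212
Z_in = Z_0·(Z_L + jZ_0·tanβl)/(Z_0 + jZ_L·tanβl) = 184 − j183 Ω
Γ_s = (Z_in − Z_s)/(Z_in + Z_s) = (134 − j183)/(234 − j183), |Γ_s| = 0.764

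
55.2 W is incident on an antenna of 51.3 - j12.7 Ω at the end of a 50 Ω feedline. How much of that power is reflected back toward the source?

|Γ| = |(1.3 − j12.7)/(101.3 − j12.7)| = 0.125
|Γ|² = 0.0156
P_refl = |Γ|²·P_inc = 0.863 W, P_del = (1 − |Γ|²)·P_inc = 54.3 W

P_reflected ≈ 0.863 W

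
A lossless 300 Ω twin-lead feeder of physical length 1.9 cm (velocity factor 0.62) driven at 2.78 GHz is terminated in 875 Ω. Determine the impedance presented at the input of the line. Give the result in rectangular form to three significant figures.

λ = v/f = 0.62·c / 2.78 GHz = 0.0669 m
βl = 2π·l/λ = 2π × 0.284 = 102°
tan(βl) = tan(102°) = -4.61
Z_in = Z_0·(Z_L + jZ_0·tanβl)/(Z_0 + jZ_L·tanβl)
     = 300·(875 − j1380)/(300 − j4040)

Z_in ≈ 107 + j57.1 Ω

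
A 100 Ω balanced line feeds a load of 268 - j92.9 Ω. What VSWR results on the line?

VSWR ≈ 3.05

Γ = (Z_L − Z_0)/(Z_L + Z_0) = (168 − j92.9)/(368 − j92.9)
|Γ| = 192/380 = 0.506
VSWR = (1 + |Γ|)/(1 − |Γ|) = 1.51/0.494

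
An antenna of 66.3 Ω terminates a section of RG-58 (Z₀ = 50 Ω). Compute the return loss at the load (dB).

RL ≈ 17.1 dB

Γ = (66.3 − 50)/(66.3 + 50) = 0.14
RL = −20·log₁₀|Γ| = −20·log₁₀(0.14)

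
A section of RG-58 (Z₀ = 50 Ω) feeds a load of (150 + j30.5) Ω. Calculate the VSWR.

VSWR ≈ 3.14

Γ = (Z_L − Z_0)/(Z_L + Z_0) = (100 + j30.5)/(200 + j30.5)
|Γ| = 105/202 = 0.517
VSWR = (1 + |Γ|)/(1 − |Γ|) = 1.52/0.483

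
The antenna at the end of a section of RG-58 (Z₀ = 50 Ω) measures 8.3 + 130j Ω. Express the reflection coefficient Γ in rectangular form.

Γ ≈ 0.713 + j0.64

Γ = (Z_L − Z_0)/(Z_L + Z_0) = (-41.7 + j130)/(58.3 + j130)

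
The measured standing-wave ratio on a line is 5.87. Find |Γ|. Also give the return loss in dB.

|Γ| ≈ 0.709; return loss ≈ 2.99 dB

|Γ| = (S − 1)/(S + 1) = (5.87 − 1)/(5.87 + 1) = 4.87/6.87
RL = −20·log₁₀|Γ| = −20·log₁₀(0.709)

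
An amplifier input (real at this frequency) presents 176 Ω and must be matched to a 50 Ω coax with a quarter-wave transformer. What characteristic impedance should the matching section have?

Z_qwt = √(Z_0·R_L) = √(50 × 176) = √8800

Z_qwt ≈ 93.8 Ω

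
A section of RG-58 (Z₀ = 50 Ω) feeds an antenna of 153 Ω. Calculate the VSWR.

VSWR ≈ 3.06

Γ = (153 − 50)/(153 + 50) = 0.507
VSWR = (1 + 0.507)/(1 − 0.507)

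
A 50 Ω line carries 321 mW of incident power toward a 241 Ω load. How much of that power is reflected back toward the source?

Γ = (241 − 50)/(241 + 50) = 0.656
|Γ|² = 0.431
P_refl = |Γ|²·P_inc = 138 mW, P_del = (1 − |Γ|²)·P_inc = 183 mW

P_reflected ≈ 138 mW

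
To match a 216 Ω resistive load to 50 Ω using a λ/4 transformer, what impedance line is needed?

Z_qwt ≈ 104 Ω

Z_qwt = √(Z_0·R_L) = √(50 × 216) = √10800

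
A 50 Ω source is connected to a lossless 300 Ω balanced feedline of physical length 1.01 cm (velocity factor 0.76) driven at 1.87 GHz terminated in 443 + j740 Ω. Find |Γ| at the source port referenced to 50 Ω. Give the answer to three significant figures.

λ = v/f = 0.76·c / 1.87 GHz = 0.122 m
βl = 2π·l/λ = 2π × 0.0828 = 29.8°
tan(βl) = 0.573
Z_in = Z_0·(Z_L + jZ_0·tanβl)/(Z_0 + jZ_L·tanβl) = 663 − j848 Ω
Γ_s = (Z_in − Z_s)/(Z_in + Z_s) = (613 − j848)/(713 − j848), |Γ_s| = 0.944

|Γ| ≈ 0.944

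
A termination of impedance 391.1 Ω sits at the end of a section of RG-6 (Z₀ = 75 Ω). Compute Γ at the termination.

Γ = (Z_L − Z_0)/(Z_L + Z_0) = (391.1 − 75)/(391.1 + 75) = 316.1/466.1

Γ = 0.678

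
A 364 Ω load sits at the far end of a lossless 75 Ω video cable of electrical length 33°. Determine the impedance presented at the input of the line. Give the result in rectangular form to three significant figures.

Z_in ≈ 47.3 − j100 Ω

tan(βl) = tan(33°) = 0.649
Z_in = Z_0·(Z_L + jZ_0·tanβl)/(Z_0 + jZ_L·tanβl)
     = 75·(364 + j48.7)/(75 + j236)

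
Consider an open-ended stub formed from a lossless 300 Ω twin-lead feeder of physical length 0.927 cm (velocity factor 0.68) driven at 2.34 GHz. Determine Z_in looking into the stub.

Z_in ≈ −j380 Ω

λ = v/f = 0.68·c / 2.34 GHz = 0.0872 m
βl = 2π·l/λ = 2π × 0.106 = 38.3°
tan(βl) = 0.789
For an open-ended stub, Z_in = −jZ_0·cot(βl) = −jZ_0/tan(βl)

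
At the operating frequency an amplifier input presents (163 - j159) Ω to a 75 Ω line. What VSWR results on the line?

Γ = (Z_L − Z_0)/(Z_L + Z_0) = (88 − j159)/(238 − j159)
|Γ| = 182/286 = 0.635
VSWR = (1 + |Γ|)/(1 − |Γ|) = 1.63/0.365

VSWR ≈ 4.48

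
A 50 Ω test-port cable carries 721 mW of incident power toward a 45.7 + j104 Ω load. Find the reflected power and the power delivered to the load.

P_reflected ≈ 391 mW; P_delivered ≈ 330 mW

|Γ| = |(-4.3 + j104)/(95.7 + j104)| = 0.736
|Γ|² = 0.542
P_refl = |Γ|²·P_inc = 391 mW, P_del = (1 − |Γ|²)·P_inc = 330 mW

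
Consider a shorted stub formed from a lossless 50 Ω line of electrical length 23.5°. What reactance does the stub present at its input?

tan(βl) = 0.435
For a shorted stub, Z_in = jZ_0·tan(βl)

X_in ≈ 21.7 Ω (inductive)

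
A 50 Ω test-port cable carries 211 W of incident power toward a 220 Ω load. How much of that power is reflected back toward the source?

P_reflected ≈ 83.6 W

Γ = (220 − 50)/(220 + 50) = 0.63
|Γ|² = 0.396
P_refl = |Γ|²·P_inc = 83.6 W, P_del = (1 − |Γ|²)·P_inc = 127 W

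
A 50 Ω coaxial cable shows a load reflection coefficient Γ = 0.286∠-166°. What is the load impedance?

Z_L = Z_0·(1 + Γ)/(1 − Γ) = 50·(0.722 − j0.0692)/(1.28 + j0.0692)

Z_L ≈ 28 − j4.23 Ω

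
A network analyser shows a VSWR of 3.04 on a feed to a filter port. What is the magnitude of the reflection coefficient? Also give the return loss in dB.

|Γ| ≈ 0.505; return loss ≈ 5.94 dB

|Γ| = (S − 1)/(S + 1) = (3.04 − 1)/(3.04 + 1) = 2.04/4.04
RL = −20·log₁₀|Γ| = −20·log₁₀(0.505)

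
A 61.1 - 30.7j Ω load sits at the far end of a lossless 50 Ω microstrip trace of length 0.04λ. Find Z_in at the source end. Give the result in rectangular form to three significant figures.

βl = 2π × 0.04 = 14.4°
tan(βl) = tan(14.4°) = 0.257
Z_in = Z_0·(Z_L + jZ_0·tanβl)/(Z_0 + jZ_L·tanβl)
     = 50·(61.1 − j17.9)/(57.9 + j15.7)

Z_in ≈ 45.3 − j27.7 Ω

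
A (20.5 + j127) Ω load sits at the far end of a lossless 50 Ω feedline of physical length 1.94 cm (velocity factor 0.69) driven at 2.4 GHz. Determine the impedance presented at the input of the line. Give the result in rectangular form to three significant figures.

Z_in ≈ 3.6 − j28.9 Ω

λ = v/f = 0.69·c / 2.4 GHz = 0.0862 m
βl = 2π·l/λ = 2π × 0.225 = 81°
tan(βl) = tan(81°) = 6.3
Z_in = Z_0·(Z_L + jZ_0·tanβl)/(Z_0 + jZ_L·tanβl)
     = 50·(20.5 + j442)/(-749 + j129)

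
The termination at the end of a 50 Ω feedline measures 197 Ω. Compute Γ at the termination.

Γ = 0.595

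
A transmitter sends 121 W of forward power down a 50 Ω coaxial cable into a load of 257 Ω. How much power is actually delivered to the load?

P_delivered ≈ 66 W

Γ = (257 − 50)/(257 + 50) = 0.674
|Γ|² = 0.455
P_refl = |Γ|²·P_inc = 55 W, P_del = (1 − |Γ|²)·P_inc = 66 W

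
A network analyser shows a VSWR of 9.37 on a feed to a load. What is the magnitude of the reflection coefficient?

|Γ| = (S − 1)/(S + 1) = (9.37 − 1)/(9.37 + 1) = 8.37/10.4

|Γ| ≈ 0.807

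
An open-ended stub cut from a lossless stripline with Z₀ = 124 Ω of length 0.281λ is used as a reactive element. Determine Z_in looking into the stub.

Z_in ≈ +j24.5 Ω

βl = 2π × 0.281 = 101°
tan(βl) = -5.07
For an open-ended stub, Z_in = −jZ_0·cot(βl) = −jZ_0/tan(βl)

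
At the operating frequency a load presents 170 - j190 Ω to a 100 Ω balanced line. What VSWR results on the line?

Γ = (Z_L − Z_0)/(Z_L + Z_0) = (70 − j190)/(270 − j190)
|Γ| = 202/330 = 0.613
VSWR = (1 + |Γ|)/(1 − |Γ|) = 1.61/0.387

VSWR ≈ 4.17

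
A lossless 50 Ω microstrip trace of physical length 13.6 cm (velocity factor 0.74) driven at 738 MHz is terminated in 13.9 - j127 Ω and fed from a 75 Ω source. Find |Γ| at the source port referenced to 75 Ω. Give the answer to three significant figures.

|Γ| ≈ 0.896

λ = v/f = 0.74·c / 738 MHz = 0.301 m
βl = 2π·l/λ = 2π × 0.452 = 163°
tan(βl) = -0.31
Z_in = Z_0·(Z_L + jZ_0·tanβl)/(Z_0 + jZ_L·tanβl) = 291 − j554 Ω
Γ_s = (Z_in − Z_s)/(Z_in + Z_s) = (216 − j554)/(366 − j554), |Γ_s| = 0.896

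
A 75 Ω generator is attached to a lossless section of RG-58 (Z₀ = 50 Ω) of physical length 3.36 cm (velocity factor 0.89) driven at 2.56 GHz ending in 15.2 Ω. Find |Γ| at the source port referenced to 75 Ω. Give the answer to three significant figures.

|Γ| ≈ 0.469

λ = v/f = 0.89·c / 2.56 GHz = 0.104 m
βl = 2π·l/λ = 2π × 0.322 = 116°
tan(βl) = -2.05
Z_in = Z_0·(Z_L + jZ_0·tanβl)/(Z_0 + jZ_L·tanβl) = 57 − j67 Ω
Γ_s = (Z_in − Z_s)/(Z_in + Z_s) = (-18 − j67)/(132 − j67), |Γ_s| = 0.469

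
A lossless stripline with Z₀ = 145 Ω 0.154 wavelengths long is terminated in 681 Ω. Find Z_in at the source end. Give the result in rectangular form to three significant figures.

βl = 2π × 0.154 = 55.4°
tan(βl) = tan(55.4°) = 1.45
Z_in = Z_0·(Z_L + jZ_0·tanβl)/(Z_0 + jZ_L·tanβl)
     = 145·(681 + j211)/(145 + j989)

Z_in ≈ 44.6 − j93.3 Ω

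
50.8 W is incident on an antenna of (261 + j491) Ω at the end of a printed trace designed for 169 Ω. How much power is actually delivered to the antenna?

|Γ| = |(92 + j491)/(430 + j491)| = 0.765
|Γ|² = 0.586
P_refl = |Γ|²·P_inc = 29.8 W, P_del = (1 − |Γ|²)·P_inc = 21 W

P_delivered ≈ 21 W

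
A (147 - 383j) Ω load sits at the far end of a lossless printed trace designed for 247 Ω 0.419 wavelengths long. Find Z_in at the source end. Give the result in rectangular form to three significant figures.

βl = 2π × 0.419 = 151°
tan(βl) = tan(151°) = -0.558
Z_in = Z_0·(Z_L + jZ_0·tanβl)/(Z_0 + jZ_L·tanβl)
     = 247·(147 − j521)/(33.3 − j82)

Z_in ≈ 1500 − j167 Ω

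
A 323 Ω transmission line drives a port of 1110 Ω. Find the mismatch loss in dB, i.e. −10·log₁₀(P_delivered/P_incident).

mismatch loss ≈ 1.56 dB

Γ = (1110 − 323)/(1110 + 323) = 0.549
|Γ|² = 0.302, so P_del/P_inc = 1 − |Γ|² = 0.698
ML = −10·log₁₀(1 − |Γ|²)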